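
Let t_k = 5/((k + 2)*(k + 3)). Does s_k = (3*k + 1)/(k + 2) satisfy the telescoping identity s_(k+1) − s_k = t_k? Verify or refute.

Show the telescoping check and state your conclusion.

s_(k+1) = (3*k + 4)/(k + 3)
s_(k+1) − s_k = 5/(k**2 + 5*k + 6)
(s_(k+1) − s_k) − t_k = 0

valid; difference matches t_k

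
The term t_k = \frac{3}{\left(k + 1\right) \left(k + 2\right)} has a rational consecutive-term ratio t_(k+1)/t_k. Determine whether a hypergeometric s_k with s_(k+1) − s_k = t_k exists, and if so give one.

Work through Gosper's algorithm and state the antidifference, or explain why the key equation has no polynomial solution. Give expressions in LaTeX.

t_(k+1)/t_k = (k + 1)/(k + 3).
Normal form (A,B,C) = (k + 1, k + 3, 1).
Set up (k + 1)·f(k+1) − (k + 2)·f(k) − (1) = 0.
Bound: deg f ≤ 1.
Solve for f: f(k) = k (degree 1 ≤ 1).
So s_k = (B(k−1)f/C)·t_k = (k*(k + 2))·t_k = 3*k/(k + 1).
Verify: 3/(k**2 + 3*k + 2) matches t_k.

s_k = \frac{3 k}{k + 1}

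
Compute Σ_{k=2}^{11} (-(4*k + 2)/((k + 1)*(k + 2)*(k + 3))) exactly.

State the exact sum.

Σ = -695/1092

Step 1: r(k) = (k + 1)*(2*k + 3)/((k + 4)*(2*k + 1)).
Gosper form: A/B · C(k+1)/C(k) with A=k + 1, B=k + 4, C=k + 1/2.
Set up (k + 1)·f(k+1) − (k + 3)·f(k) − (k + 1/2) = 0.
Bound: deg f ≤ 2.
Solve for f: f(k) = k*(3*k + 1)/8 (degree 2 ≤ 2).
Then R = B(k−1)f/C = k*(k + 3)*(3*k + 1)/(4*(2*k + 1)), so s_k = R(k)·t_k = -k*(3*k + 1)/(2*(k + 1)*(k + 2)).
Δs = 2*(-2*k - 1)/(k**3 + 6*k**2 + 11*k + 6), as required.
Telescoping: Σ = s_(12) − s_(2) = -111/91 − (-7/12) = -695/1092.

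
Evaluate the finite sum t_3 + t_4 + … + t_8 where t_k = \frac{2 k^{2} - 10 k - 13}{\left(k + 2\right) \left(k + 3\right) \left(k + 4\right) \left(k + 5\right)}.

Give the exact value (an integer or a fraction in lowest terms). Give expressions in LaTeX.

Σ = -85/4004

Compute t_(k+1)/t_k: get (k + 2)*(10*k - 2*(k + 1)**2 + 23)/((k + 6)*(-2*k**2 + 10*k + 13)).
Gosper form: A/B · C(k+1)/C(k) with A=k + 2, B=k + 6, C=k**2 - 5*k - 13/2.
Set up (k + 2)·f(k+1) − (k + 5)·f(k) − (k**2 - 5*k - 13/2) = 0.
d = 3 from the (1,1,2) case.
Solving with deg f ≤ 3: f(k) = -k*(k**2 + 25*k + 26)/16.
So s_k = (B(k−1)f/C)·t_k = (-k*(k + 5)*(k**2 + 25*k + 26)/(8*(2*k**2 - 10*k - 13)))·t_k = k*(-k**2 - 25*k - 26)/(8*(k + 2)*(k + 3)*(k + 4)).
Verify: (2*k**2 - 10*k - 13)/(k**4 + 14*k**3 + 71*k**2 + 154*k + 120) matches t_k.
Sum = s_(9) − s_(3); s_(9) = -249/1144, s_(3) = -11/56 ⇒ -85/4004.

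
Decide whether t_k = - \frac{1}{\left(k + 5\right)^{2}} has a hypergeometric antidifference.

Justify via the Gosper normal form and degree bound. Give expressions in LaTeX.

No. Not Gosper-summable.

Step 1: r(k) = (k + 5)**2/(k + 6)**2.
A = k**2 + 10*k + 25, B = k**2 + 12*k + 36, C = 1.
Need (k**2 + 10*k + 25)·f(k+1) − (k**2 + 10*k + 25)·f(k) = 1.
Bound: deg f ≤ 0.
Put f(k) = c0: A·f(k+1) − B(k−1)·f(k) − C = -1; need -1 = 0 — inconsistent ⇒ no f, not summable.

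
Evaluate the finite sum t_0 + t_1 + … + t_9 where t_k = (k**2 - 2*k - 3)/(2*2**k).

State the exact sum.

Σ = -1073/512

The ratio is (k**2 - 4)/(2*(k**2 - 2*k - 3)).
Take A(k)=1/2, B(k)=1, C(k)=k**2 - 2*k - 3.
Solve (1/2)·f(k+1) − (1)·f(k) = k**2 - 2*k - 3.
Bound: deg f ≤ 2.
Coefficient equations give f(k) = -2*(k**2 - 2).
Get s_k = R·t_k = (2 - k**2)/2**k with R(k) = B(k−1)f(k)/C(k) = -2*(k**2 - 2)/((k - 3)*(k + 1)).
Check: Δs_k = (k**2 - 2*k - 3)/(2*2**k). ✓
Evaluate s at k=10 and k=0: -49/512 and 2; difference -1073/512.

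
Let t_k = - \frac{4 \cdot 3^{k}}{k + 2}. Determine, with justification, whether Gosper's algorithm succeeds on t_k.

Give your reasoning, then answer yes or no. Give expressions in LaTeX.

r(k) = 3*(k + 2)/(k + 3) after simplifying.
Take A(k)=3*k + 6, B(k)=k + 3, C(k)=1.
Key eq: (3*k + 6)·f(k+1) = (k + 2)·f(k) + (1).
Bound: deg f ≤ -1.
Negative degree bound (-1): no f exists, t_k not Gosper-summable.

No. Not Gosper-summable.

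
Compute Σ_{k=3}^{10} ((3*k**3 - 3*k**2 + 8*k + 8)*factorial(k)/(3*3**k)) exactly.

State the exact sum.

Σ = 160645996/2187

t_(k+1)/t_k = (3*k**4 + 9*k**3 + 17*k**2 + 27*k + 16)/(3*(3*k**3 - 3*k**2 + 8*k + 8)).
A = k/3 + 1/3, B = 1, C = k**3 - k**2 + 8*k/3 + 8/3.
Set up (k/3 + 1/3)·f(k+1) − (1)·f(k) − (k**3 - k**2 + 8*k/3 + 8/3) = 0.
From deg A=1, deg B=0, deg C=3: d=2.
Solve for f: f(k) = 3*k**2 - 3*k - 4 (degree 2 ≤ 2).
Get s_k = R·t_k = (3*k**2 - 3*k - 4)*factorial(k)/3**k with R(k) = B(k−1)f(k)/C(k) = 3*(3*k**2 - 3*k - 4)/(3*k**3 - 3*k**2 + 8*k + 8).
s_(k+1) − s_k = (3*k**3 - 3*k**2 + 8*k + 8)*factorial(k)/(3*3**k) = t_k.
Telescoping: Σ = s_(11) − s_(3) = 160652800/2187 − (28/9) = 160645996/2187.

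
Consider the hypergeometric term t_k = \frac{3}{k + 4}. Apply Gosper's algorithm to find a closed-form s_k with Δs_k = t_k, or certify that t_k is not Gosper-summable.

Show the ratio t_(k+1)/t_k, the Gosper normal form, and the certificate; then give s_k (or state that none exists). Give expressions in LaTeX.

The ratio is (k + 4)/(k + 5).
Take A(k)=k + 4, B(k)=k + 5, C(k)=1.
Key eq: (k + 4)·f(k+1) = (k + 4)·f(k) + (1).
Bound: deg f ≤ 0.
f = c0 ⇒ A·f(k+1) − B(k−1)·f(k) − C = -1. The system {-1 = 0} is inconsistent; no antidifference.

none (Gosper's algorithm certifies no s_k)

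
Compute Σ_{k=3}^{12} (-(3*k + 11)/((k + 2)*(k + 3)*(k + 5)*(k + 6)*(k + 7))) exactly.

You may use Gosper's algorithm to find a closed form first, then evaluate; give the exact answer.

Σ = -53/20520

r(k) = (k + 2)*(k + 5)*(3*k + 14)/((k + 4)*(k + 8)*(3*k + 11)) after simplifying.
Take A(k)=k + 2, B(k)=k + 8, C(k)=k**2 + 23*k/3 + 44/3.
Set up (k + 2)·f(k+1) − (k + 7)·f(k) − (k**2 + 23*k/3 + 44/3) = 0.
deg f ≤ 5 (via 1,1,2).
Coefficient equations give f(k) = k*(k + 3)*(k + 4)*(k**2 + 13*k + 52)/180.
R(k) = B(k−1)·f(k)/C(k) = k*(k + 3)*(k + 7)*(k**2 + 13*k + 52)/(60*(3*k + 11)); s_k = R·t_k = k*(-k**2 - 13*k - 52)/(60*(k**3 + 13*k**2 + 52*k + 60)).
s_(k+1) − s_k = (-3*k - 11)/(k**5 + 23*k**4 + 203*k**3 + 853*k**2 + 1692*k + 1260) = t_k.
Evaluate s at k=13 and k=3: -169/10260 and -1/72; difference -53/20520.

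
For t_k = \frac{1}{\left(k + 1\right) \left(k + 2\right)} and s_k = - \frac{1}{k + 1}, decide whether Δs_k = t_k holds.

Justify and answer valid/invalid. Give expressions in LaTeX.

valid (s_(k+1) − s_k reduces to t_k)

s_(k+1) = -1/(k + 2)
s_(k+1) − s_k = 1/((k + 1)*(k + 2))
(s_(k+1) − s_k) − t_k = 0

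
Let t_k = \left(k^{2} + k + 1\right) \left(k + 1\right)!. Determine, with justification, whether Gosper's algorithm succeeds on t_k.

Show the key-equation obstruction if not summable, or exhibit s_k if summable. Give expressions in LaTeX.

r(k) = (k + 2)*(k + (k + 1)**2 + 2)/(k**2 + k + 1) after simplifying.
Normal form (A,B,C) = (k + 2, 1, k**2 + k + 1).
Need (k + 2)·f(k+1) − (1)·f(k) = k**2 + k + 1.
Bound: deg f ≤ 1.
Coefficient equations give f(k) = k - 1.
Then R = B(k−1)f/C = (k - 1)/(k**2 + k + 1), so s_k = R(k)·t_k = (k - 1)*factorial(k + 1).
Verify: (k**2 + k + 1)*factorial(k + 1) matches t_k.

Yes. s_k = \left(k - 1\right) \left(k + 1\right)!.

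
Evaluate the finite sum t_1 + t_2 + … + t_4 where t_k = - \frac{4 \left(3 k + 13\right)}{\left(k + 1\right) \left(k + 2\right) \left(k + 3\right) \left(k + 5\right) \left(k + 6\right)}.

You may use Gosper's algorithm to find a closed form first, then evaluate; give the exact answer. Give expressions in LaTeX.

Step 1: r(k) = (k + 1)*(k + 5)*(3*k + 16)/((k + 4)*(k + 7)*(3*k + 13)).
A = k + 1, B = k + 7, C = k**2 + 25*k/3 + 52/3.
Set up (k + 1)·f(k+1) − (k + 6)·f(k) − (k**2 + 25*k/3 + 52/3) = 0.
deg f ≤ 5 (via 1,1,2).
Solve for f: f(k) = k*(k + 3)*(k + 4)*(k**2 + 8*k + 17)/30 (degree 5 ≤ 5).
Get s_k = R·t_k = 2*k*(-k**2 - 8*k - 17)/(5*(k**3 + 8*k**2 + 17*k + 10)) with R(k) = B(k−1)f(k)/C(k) = k*(k + 3)*(k + 6)*(k**2 + 8*k + 17)/(10*(3*k + 13)).
Verify: 4*(-3*k - 13)/(k**5 + 17*k**4 + 107*k**3 + 307*k**2 + 396*k + 180) matches t_k.
Evaluate s at k=5 and k=1: -41/105 and -13/45; difference -32/315.

Σ = -32/315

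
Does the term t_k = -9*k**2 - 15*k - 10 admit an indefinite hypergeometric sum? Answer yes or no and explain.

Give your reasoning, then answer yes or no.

Yes. s_k = k*(-3*k**2 - 3*k - 4).

Compute t_(k+1)/t_k: get (9*k**2 + 33*k + 34)/(9*k**2 + 15*k + 10).
Take A(k)=1, B(k)=1, C(k)=k**2 + 5*k/3 + 10/9.
Need (1)·f(k+1) − (1)·f(k) = k**2 + 5*k/3 + 10/9.
Degrees (0,0,2) ⇒ d ≤ 3.
Match coefficients ⇒ f(k) = k*(3*k**2 + 3*k + 4)/9.
Certificate R = B(k−1)f/C = k*(3*k**2 + 3*k + 4)/(9*k**2 + 15*k + 10) gives s_k = k*(-3*k**2 - 3*k - 4).
s_(k+1) − s_k = -9*k**2 - 15*k - 10 = t_k.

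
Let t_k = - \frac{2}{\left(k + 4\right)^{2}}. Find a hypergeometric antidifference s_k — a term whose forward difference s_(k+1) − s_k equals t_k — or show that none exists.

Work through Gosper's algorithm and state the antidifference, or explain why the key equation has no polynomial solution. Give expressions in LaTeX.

none — t_k is not Gosper-summable

The ratio is (k + 4)**2/(k + 5)**2.
Factor: A=k**2 + 8*k + 16; B=k**2 + 10*k + 25; C=1.
Key eq: (k**2 + 8*k + 16)·f(k+1) = (k**2 + 8*k + 16)·f(k) + (1).
From deg A=2, deg B=2, deg C=0: d=0.
Generic f = c0 gives residual -1; -1 = 0 cannot hold, so t_k is not Gosper-summable.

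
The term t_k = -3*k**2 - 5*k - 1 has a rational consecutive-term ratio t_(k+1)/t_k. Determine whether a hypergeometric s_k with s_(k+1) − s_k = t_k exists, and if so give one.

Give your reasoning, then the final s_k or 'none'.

s_k = k*(-k**2 - k + 1)

t_(k+1)/t_k = (3*k**2 + 11*k + 9)/(3*k**2 + 5*k + 1).
Take A(k)=1, B(k)=1, C(k)=k**2 + 5*k/3 + 1/3.
Solve (1)·f(k+1) − (1)·f(k) = k**2 + 5*k/3 + 1/3.
From deg A=0, deg B=0, deg C=2: d=3.
Solving with deg f ≤ 3: f(k) = k*(k**2 + k - 1)/3.
Get s_k = R·t_k = k*(-k**2 - k + 1) with R(k) = B(k−1)f(k)/C(k) = k*(k**2 + k - 1)/(3*k**2 + 5*k + 1).
Verify: -3*k**2 - 5*k - 1 matches t_k.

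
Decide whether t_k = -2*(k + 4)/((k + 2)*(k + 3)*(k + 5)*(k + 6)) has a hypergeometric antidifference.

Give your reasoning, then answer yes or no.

Yes. s_k = k*(-k - 7)/(10*(k**2 + 7*k + 10)).

Compute t_(k+1)/t_k: get (k + 2)*(k + 5)**2/((k + 4)**2*(k + 7)).
Normal form (A,B,C) = (k + 2, k + 7, k**2 + 8*k + 16).
Key eq: (k + 2)·f(k+1) = (k + 6)·f(k) + (k**2 + 8*k + 16).
d = 4 from the (1,1,2) case.
Match coefficients ⇒ f(k) = k*(k + 3)*(k + 4)*(k + 7)/20.
Then R = B(k−1)f/C = k*(k + 3)*(k + 6)*(k + 7)/(20*(k + 4)), so s_k = R(k)·t_k = k*(-k - 7)/(10*(k**2 + 7*k + 10)).
Verify: 2*(-k - 4)/(k**4 + 16*k**3 + 91*k**2 + 216*k + 180) matches t_k.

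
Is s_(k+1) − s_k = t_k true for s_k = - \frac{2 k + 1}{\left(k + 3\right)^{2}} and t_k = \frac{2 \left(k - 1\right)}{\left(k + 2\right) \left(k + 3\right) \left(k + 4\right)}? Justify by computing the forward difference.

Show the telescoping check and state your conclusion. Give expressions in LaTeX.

Invalid: residual \frac{- 4 k^{2} - 13 k + 2}{k^{5} + 16 k^{4} + 101 k^{3} + 314 k^{2} + 480 k + 288} ≠ 0.

s_(k+1) = (-2*k - 3)/(k + 4)**2
s_(k+1) − s_k = (2*k**2 + 4*k - 11)/(k**4 + 14*k**3 + 73*k**2 + 168*k + 144)
(s_(k+1) − s_k) − t_k = (-4*k**2 - 13*k + 2)/(k**5 + 16*k**4 + 101*k**3 + 314*k**2 + 480*k + 288)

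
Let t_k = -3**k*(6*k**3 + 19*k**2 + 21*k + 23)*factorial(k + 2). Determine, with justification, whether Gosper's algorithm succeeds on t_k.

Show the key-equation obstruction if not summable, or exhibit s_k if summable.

r(k) = 3*(6*k**4 + 55*k**3 + 188*k**2 + 300*k + 207)/(6*k**3 + 19*k**2 + 21*k + 23) after simplifying.
Take A(k)=3*k + 9, B(k)=1, C(k)=k**3 + 19*k**2/6 + 7*k/2 + 23/6.
f must satisfy (3*k + 9)·f(k+1) − (1)·f(k) = k**3 + 19*k**2/6 + 7*k/2 + 23/6.
From deg A=1, deg B=0, deg C=3: d=2.
Match coefficients ⇒ f(k) = (2*k**2 - 3*k + 4)/6.
Get s_k = R·t_k = -3**k*(2*k**2 - 3*k + 4)*factorial(k + 2) with R(k) = B(k−1)f(k)/C(k) = (2*k**2 - 3*k + 4)/(6*k**3 + 19*k**2 + 21*k + 23).
Verify: -3**k*(6*k**3 + 19*k**2 + 21*k + 23)*factorial(k + 2) matches t_k.

Yes. s_k = -3**k*(2*k**2 - 3*k + 4)*factorial(k + 2).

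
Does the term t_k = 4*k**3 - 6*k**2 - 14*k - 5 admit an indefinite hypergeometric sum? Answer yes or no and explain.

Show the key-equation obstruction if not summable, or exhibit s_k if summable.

The ratio is (4*k**3 + 6*k**2 - 14*k - 21)/(4*k**3 - 6*k**2 - 14*k - 5).
A = 1, B = 1, C = k**3 - 3*k**2/2 - 7*k/2 - 5/4.
Need (1)·f(k+1) − (1)·f(k) = k**3 - 3*k**2/2 - 7*k/2 - 5/4.
Degrees (0,0,3) ⇒ d ≤ 4.
Solving with deg f ≤ 4: f(k) = k*(k**3 - 4*k**2 - 3*k + 1)/4.
Then R = B(k−1)f/C = k*(k**3 - 4*k**2 - 3*k + 1)/((2*k + 1)*(2*k**2 - 4*k - 5)), so s_k = R(k)·t_k = k*(k**3 - 4*k**2 - 3*k + 1).
Check: Δs_k = 4*k**3 - 6*k**2 - 14*k - 5. ✓

Yes. s_k = k*(k**3 - 4*k**2 - 3*k + 1).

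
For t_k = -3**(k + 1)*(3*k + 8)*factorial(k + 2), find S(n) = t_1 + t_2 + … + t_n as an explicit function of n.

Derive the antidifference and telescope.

The ratio is 3*(k + 3)*(3*k + 11)/(3*k + 8).
So A=3*k + 9 and B=1, with C=k + 8/3.
Set up (3*k + 9)·f(k+1) − (1)·f(k) − (k + 8/3) = 0.
Bound: deg f ≤ 0.
Solve for f: f(k) = 1/3 (degree 0 ≤ 0).
Certificate R = B(k−1)f/C = 1/(3*k + 8) gives s_k = -3**(k + 1)*factorial(k + 2).
Verify: -3**(k + 1)*(3*k + 8)*factorial(k + 2) matches t_k.
Telescope: S(n) = s_(n+1) − s_(1) = -3**(n + 2)*factorial(n + 3) − (-54) = -9*3**n*factorial(n + 3) + 54.

S(n) = -9*3**n*factorial(n + 3) + 54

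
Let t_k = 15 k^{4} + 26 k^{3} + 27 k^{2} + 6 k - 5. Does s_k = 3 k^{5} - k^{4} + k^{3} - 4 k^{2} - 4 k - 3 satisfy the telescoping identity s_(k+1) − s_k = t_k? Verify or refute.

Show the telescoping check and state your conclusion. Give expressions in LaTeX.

valid; difference matches t_k

s_(k+1) = 3*k**5 + 14*k**4 + 27*k**3 + 23*k**2 + 2*k - 8
s_(k+1) − s_k = 15*k**4 + 26*k**3 + 27*k**2 + 6*k - 5
(s_(k+1) − s_k) − t_k = 0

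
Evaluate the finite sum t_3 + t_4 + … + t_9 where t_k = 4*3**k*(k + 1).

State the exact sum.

Compute t_(k+1)/t_k: get 3*(k + 2)/(k + 1).
A = 3, B = 1, C = k + 1.
Need (3)·f(k+1) − (1)·f(k) = k + 1.
From deg A=0, deg B=0, deg C=1: d=1.
Match coefficients ⇒ f(k) = (2*k - 1)/4.
Certificate R = B(k−1)f/C = (2*k - 1)/(4*(k + 1)) gives s_k = 3**k*(2*k - 1).
s_(k+1) − s_k = 4*3**k*(k + 1) = t_k.
Σ_(k=3)^(9) t_k = s_(10) − s_(3) = 1121931 − (135) = 1121796.

Σ = 1121796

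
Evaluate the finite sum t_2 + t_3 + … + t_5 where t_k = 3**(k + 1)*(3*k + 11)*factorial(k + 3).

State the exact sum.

Σ = 793615320

r(k) = 3*(k + 4)*(3*k + 14)/(3*k + 11) after simplifying.
So A=3*k + 12 and B=1, with C=k + 11/3.
Set up (3*k + 12)·f(k+1) − (1)·f(k) − (k + 11/3) = 0.
deg f ≤ 0 (via 1,0,1).
Match coefficients ⇒ f(k) = 1/3.
Certificate R = B(k−1)f/C = 1/(3*k + 11) gives s_k = 3**(k + 1)*factorial(k + 3).
Check: Δs_k = 3**(k + 1)*(3*k + 11)*factorial(k + 3). ✓
Evaluate s at k=6 and k=2: 793618560 and 3240; difference 793615320.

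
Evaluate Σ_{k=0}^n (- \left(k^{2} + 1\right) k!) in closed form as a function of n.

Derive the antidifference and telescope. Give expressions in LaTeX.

Ratio r(k) = (k + 1)*((k + 1)**2 + 1)/(k**2 + 1).
Normal form (A,B,C) = (k + 1, 1, k**2 + 1).
Need (k + 1)·f(k+1) − (1)·f(k) = k**2 + 1.
deg f ≤ 1 (via 1,0,2).
A polynomial solution: f(k) = k - 1.
Then R = B(k−1)f/C = (k - 1)/(k**2 + 1), so s_k = R(k)·t_k = -(k - 1)*factorial(k).
Δs = -(k**2 + 1)*factorial(k), as required.
Telescope: S(n) = s_(n+1) − s_(0) = -n*factorial(n + 1) − (1) = -n**2*factorial(n) - n*factorial(n) - 1.

S(n) = - n^{2} n! - n n! - 1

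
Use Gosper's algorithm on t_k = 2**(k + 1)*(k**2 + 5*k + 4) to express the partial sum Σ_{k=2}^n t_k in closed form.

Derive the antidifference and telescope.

S(n) = 4*2**n*n**2 + 12*2**n*n + 8*2**n - 48

The ratio is 2*(k**2 + 7*k + 10)/(k**2 + 5*k + 4).
Take A(k)=2, B(k)=1, C(k)=k**2 + 5*k + 4.
f must satisfy (2)·f(k+1) − (1)·f(k) = k**2 + 5*k + 4.
Degrees (0,0,2) ⇒ d ≤ 2.
Match coefficients ⇒ f(k) = k*(k + 1).
Then R = B(k−1)f/C = k/(k + 4), so s_k = R(k)·t_k = 2**(k + 1)*k*(k + 1).
s_(k+1) − s_k = 2**(k + 1)*(k + 1)*(k + 4) = t_k.
Telescope: S(n) = s_(n+1) − s_(2) = 2**(n + 2)*(n**2 + 3*n + 2) − (48) = 4*2**n*n**2 + 12*2**n*n + 8*2**n - 48.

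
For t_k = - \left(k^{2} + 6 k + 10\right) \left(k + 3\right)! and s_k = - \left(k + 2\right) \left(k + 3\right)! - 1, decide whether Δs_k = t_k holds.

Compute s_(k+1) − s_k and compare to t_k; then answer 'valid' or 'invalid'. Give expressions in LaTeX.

Valid: the claim telescopes to t_k.

s_(k+1) = -(k + 3)*factorial(k + 4) - 1
s_(k+1) − s_k = -(k**2 + 6*k + 10)*factorial(k + 3)
(s_(k+1) − s_k) − t_k = 0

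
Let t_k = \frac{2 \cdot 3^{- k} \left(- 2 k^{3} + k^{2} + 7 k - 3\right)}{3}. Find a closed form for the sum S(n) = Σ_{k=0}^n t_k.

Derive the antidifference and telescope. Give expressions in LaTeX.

The ratio is (2*k**3 + 5*k**2 - 3*k - 3)/(3*(2*k**3 - k**2 - 7*k + 3)).
Take A(k)=1/3, B(k)=1, C(k)=k**3 - k**2/2 - 7*k/2 + 3/2.
f must satisfy (1/3)·f(k+1) − (1)·f(k) = k**3 - k**2/2 - 7*k/2 + 3/2.
deg f ≤ 3 (via 0,0,3).
A polynomial solution: f(k) = -3*(k + 2)*(k**2 - k + 1)/2.
Get s_k = R·t_k = 2*(k**3 + k**2 - k + 2)/3**k with R(k) = B(k−1)f(k)/C(k) = -3*(k + 2)*(k**2 - k + 1)/(2*k**3 - k**2 - 7*k + 3).
Verify: 2*(-2*k**3 + k**2 + 7*k - 3)/(3*3**k) matches t_k.
Evaluate: s_(n+1) = 2*3**(-n - 1)*(n**3 + 4*n**2 + 4*n + 3); subtract s_(0) = 4 ⇒ S(n) = 2*(-6*3**n + n**3 + 4*n**2 + 4*n + 3)/(3*3**n).

S(n) = \frac{2 \cdot 3^{- n} \left(- 6 \cdot 3^{n} + n^{3} + 4 n^{2} + 4 n + 3\right)}{3}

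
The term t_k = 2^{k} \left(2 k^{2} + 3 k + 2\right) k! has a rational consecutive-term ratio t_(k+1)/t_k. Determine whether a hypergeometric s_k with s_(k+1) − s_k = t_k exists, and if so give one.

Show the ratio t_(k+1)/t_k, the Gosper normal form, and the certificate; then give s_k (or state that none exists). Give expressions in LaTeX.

s_k = 2^{k} k k!

r(k) = 2*(2*k**3 + 9*k**2 + 14*k + 7)/(2*k**2 + 3*k + 2) after simplifying.
Gosper form: A/B · C(k+1)/C(k) with A=2*k + 2, B=1, C=k**2 + 3*k/2 + 1.
Solve (2*k + 2)·f(k+1) − (1)·f(k) = k**2 + 3*k/2 + 1.
Degrees (1,0,2) ⇒ d ≤ 1.
A polynomial solution: f(k) = k/2.
Certificate R = B(k−1)f/C = k/(2*k**2 + 3*k + 2) gives s_k = 2**k*k*factorial(k).
Check: Δs_k = 2**k*(2*k**2 + 3*k + 2)*factorial(k). ✓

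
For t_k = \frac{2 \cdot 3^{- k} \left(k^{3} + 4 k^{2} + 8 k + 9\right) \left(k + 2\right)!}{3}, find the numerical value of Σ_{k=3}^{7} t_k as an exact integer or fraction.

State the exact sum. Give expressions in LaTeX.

Compute t_(k+1)/t_k: get (k**4 + 10*k**3 + 40*k**2 + 79*k + 66)/(3*(k**3 + 4*k**2 + 8*k + 9)).
Normal form (A,B,C) = (k/3 + 1, 1, k**3 + 4*k**2 + 8*k + 9).
Set up (k/3 + 1)·f(k+1) − (1)·f(k) − (k**3 + 4*k**2 + 8*k + 9) = 0.
deg f ≤ 2 (via 1,0,3).
Coefficient equations give f(k) = 3*(k**2 + 2*k - 1).
Get s_k = R·t_k = 2*(k**2 + 2*k - 1)*factorial(k + 2)/3**k with R(k) = B(k−1)f(k)/C(k) = 3*(k**2 + 2*k - 1)/(k**3 + 4*k**2 + 8*k + 9).
s_(k+1) − s_k = 2*(k**3 + 4*k**2 + 8*k + 9)*factorial(k + 2)/(3*3**k) = t_k.
Sum = s_(8) − s_(3); s_(8) = 7078400/81, s_(3) = 1120/9 ⇒ 7068320/81.

Σ = 7068320/81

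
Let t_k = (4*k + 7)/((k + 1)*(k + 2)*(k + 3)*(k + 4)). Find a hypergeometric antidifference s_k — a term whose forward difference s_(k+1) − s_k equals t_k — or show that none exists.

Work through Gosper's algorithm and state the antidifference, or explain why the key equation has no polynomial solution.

Ratio r(k) = (k + 1)*(4*k + 11)/((k + 5)*(4*k + 7)).
So A=k + 1 and B=k + 5, with C=k + 7/4.
Solve (k + 1)·f(k+1) − (k + 4)·f(k) = k + 7/4.
deg f ≤ 3 (via 1,1,1).
Solve for f: f(k) = k*(k**2 + 6*k + 7)/8 (degree 3 ≤ 3).
Then R = B(k−1)f/C = k*(k + 4)*(k**2 + 6*k + 7)/(2*(4*k + 7)), so s_k = R(k)·t_k = k*(k**2 + 6*k + 7)/(2*(k + 1)*(k + 2)*(k + 3)).
Check: Δs_k = (4*k + 7)/(k**4 + 10*k**3 + 35*k**2 + 50*k + 24). ✓

s_k = k*(k**2 + 6*k + 7)/(2*(k + 1)*(k + 2)*(k + 3))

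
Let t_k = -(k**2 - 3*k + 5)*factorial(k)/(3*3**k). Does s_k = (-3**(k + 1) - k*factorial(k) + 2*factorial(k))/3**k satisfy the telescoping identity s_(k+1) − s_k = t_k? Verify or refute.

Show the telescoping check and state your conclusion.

s_(k+1) = (-9*3**k - k**2*factorial(k) + factorial(k))/(3*3**k)
s_(k+1) − s_k = -(k**2 - 3*k + 5)*factorial(k)/(3*3**k)
(s_(k+1) − s_k) − t_k = 0

valid (s_(k+1) − s_k reduces to t_k)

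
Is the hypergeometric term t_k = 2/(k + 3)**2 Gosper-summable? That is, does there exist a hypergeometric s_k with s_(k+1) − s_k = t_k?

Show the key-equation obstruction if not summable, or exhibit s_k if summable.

t_(k+1)/t_k = (k + 3)**2/(k + 4)**2.
Factor: A=k**2 + 6*k + 9; B=k**2 + 8*k + 16; C=1.
Solve (k**2 + 6*k + 9)·f(k+1) − (k**2 + 6*k + 9)·f(k) = 1.
Degrees (2,2,0) ⇒ d ≤ 0.
Write f(k) = c0. Then LHS − RHS = -1, requiring -1 = 0: contradictory. No certificate.

No — the linear system for f has no solution.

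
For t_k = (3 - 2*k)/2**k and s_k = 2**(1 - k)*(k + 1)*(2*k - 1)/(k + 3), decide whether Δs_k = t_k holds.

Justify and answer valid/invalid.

s_(k+1) = (k + 2)*(2*k + 1)/(2**k*(k + 4))
s_(k+1) − s_k = (-2*k**3 - 7*k**2 + 11*k + 14)/(2**k*(k**2 + 7*k + 12))
(s_(k+1) − s_k) − t_k = 2*(2*k**2 + 7*k - 11)/(2**k*(k**2 + 7*k + 12))

Invalid: residual 2*(2*k**2 + 7*k - 11)/(2**k*(k**2 + 7*k + 12)) ≠ 0.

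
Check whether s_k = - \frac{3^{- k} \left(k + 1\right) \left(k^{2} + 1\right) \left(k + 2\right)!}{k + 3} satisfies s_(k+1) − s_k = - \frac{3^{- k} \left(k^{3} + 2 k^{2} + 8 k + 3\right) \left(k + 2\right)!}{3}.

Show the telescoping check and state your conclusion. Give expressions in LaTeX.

Invalid: residual \frac{2 \cdot 3^{- k} \left(k^{4} + 5 k^{3} + 11 k^{2} + 27 k + 6\right) \left(k + 2\right)!}{3 \left(k + 3\right) \left(k + 4\right)} ≠ 0.

s_(k+1) = -(k + 2)*(k**2 + 2*k + 2)*factorial(k + 3)/(3*3**k*(k + 4))
s_(k+1) − s_k = -(k**5 + 7*k**4 + 24*k**3 + 61*k**2 + 63*k + 24)*factorial(k + 2)/(3*3**k*(k + 3)*(k + 4))
(s_(k+1) − s_k) − t_k = 2*(k**4 + 5*k**3 + 11*k**2 + 27*k + 6)*factorial(k + 2)/(3*3**k*(k + 3)*(k + 4))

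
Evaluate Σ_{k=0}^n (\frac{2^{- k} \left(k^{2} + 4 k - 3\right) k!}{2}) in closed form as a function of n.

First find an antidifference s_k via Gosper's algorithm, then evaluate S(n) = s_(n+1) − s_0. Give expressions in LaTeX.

The ratio is (k + 1)*(4*k + (k + 1)**2 + 1)/(2*(k**2 + 4*k - 3)).
Take A(k)=k/2 + 1/2, B(k)=1, C(k)=k**2 + 4*k - 3.
Solve (k/2 + 1/2)·f(k+1) − (1)·f(k) = k**2 + 4*k - 3.
Degrees (1,0,2) ⇒ d ≤ 1.
Solve for f: f(k) = 2*(k + 4) (degree 1 ≤ 1).
Then R = B(k−1)f/C = 2*(k + 4)/(k**2 + 4*k - 3), so s_k = R(k)·t_k = (k + 4)*factorial(k)/2**k.
Verify: (k**2 + 4*k - 3)*factorial(k)/(2*2**k) matches t_k.
Telescope: S(n) = s_(n+1) − s_(0) = 2**(-n - 1)*(n + 5)*factorial(n + 1) − (4) = 2**(-n - 1)*(-2**(n + 3) + n**2*factorial(n) + 6*n*factorial(n) + 5*factorial(n)).

S(n) = 2^{- n - 1} \left(- 2^{n + 3} + n^{2} n! + 6 n n! + 5 n!\right)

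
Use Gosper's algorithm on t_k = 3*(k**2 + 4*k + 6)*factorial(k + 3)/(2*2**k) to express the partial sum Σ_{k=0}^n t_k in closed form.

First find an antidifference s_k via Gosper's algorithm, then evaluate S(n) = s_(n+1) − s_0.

S(n) = -18 + 3*n*factorial(n + 4)/(2*2**n) + 3*factorial(n + 4)/2**n

Compute t_(k+1)/t_k: get (k + 4)*(4*k + (k + 1)**2 + 10)/(2*(k**2 + 4*k + 6)).
Normal form (A,B,C) = (k/2 + 2, 1, k**2 + 4*k + 6).
f must satisfy (k/2 + 2)·f(k+1) − (1)·f(k) = k**2 + 4*k + 6.
deg f ≤ 1 (via 1,0,2).
Solving with deg f ≤ 1: f(k) = 2*(k + 1).
Then R = B(k−1)f/C = 2*(k + 1)/(k**2 + 4*k + 6), so s_k = R(k)·t_k = 3*(k + 1)*factorial(k + 3)/2**k.
s_(k+1) − s_k = 3*(k**2 + 4*k + 6)*factorial(k + 3)/(2*2**k) = t_k.
Σ_(k=0)^n t_k = s_(n+1) − s_(0) = (3*2**(-n - 1)*(n + 2)*factorial(n + 4)) − (18), i.e. -18 + 3*n*factorial(n + 4)/(2*2**n) + 3*factorial(n + 4)/2**n.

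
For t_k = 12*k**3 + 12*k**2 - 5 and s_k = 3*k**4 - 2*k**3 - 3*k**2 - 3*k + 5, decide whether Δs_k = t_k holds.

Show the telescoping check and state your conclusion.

s_(k+1) = k*(3*k**3 + 10*k**2 + 9*k - 3)
s_(k+1) − s_k = 12*k**3 + 12*k**2 - 5
(s_(k+1) − s_k) − t_k = 0

valid; difference matches t_k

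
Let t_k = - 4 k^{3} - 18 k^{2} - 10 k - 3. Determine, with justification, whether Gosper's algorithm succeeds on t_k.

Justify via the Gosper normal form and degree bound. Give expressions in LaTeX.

Yes. s_k = k \left(- k^{3} - 4 k^{2} + 3 k - 1\right).

The ratio is (4*k**3 + 30*k**2 + 58*k + 35)/(4*k**3 + 18*k**2 + 10*k + 3).
So A=1 and B=1, with C=k**3 + 9*k**2/2 + 5*k/2 + 3/4.
Set up (1)·f(k+1) − (1)·f(k) − (k**3 + 9*k**2/2 + 5*k/2 + 3/4) = 0.
Bound: deg f ≤ 4.
A polynomial solution: f(k) = k*(k**3 + 4*k**2 - 3*k + 1)/4.
Certificate R = B(k−1)f/C = k*(k**3 + 4*k**2 - 3*k + 1)/(4*k**3 + 18*k**2 + 10*k + 3) gives s_k = k*(-k**3 - 4*k**2 + 3*k - 1).
Check: Δs_k = -4*k**3 - 18*k**2 - 10*k - 3. ✓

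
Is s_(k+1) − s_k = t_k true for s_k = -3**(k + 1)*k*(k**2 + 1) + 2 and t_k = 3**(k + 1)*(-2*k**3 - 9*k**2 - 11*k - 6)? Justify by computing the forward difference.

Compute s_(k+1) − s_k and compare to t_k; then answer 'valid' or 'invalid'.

s_(k+1) = -3**(k + 2)*(k + 1)*((k + 1)**2 + 1) + 2
s_(k+1) − s_k = 3**(k + 1)*(-2*k**3 - 9*k**2 - 11*k - 6)
(s_(k+1) − s_k) − t_k = 0

Valid — Δs_k = t_k.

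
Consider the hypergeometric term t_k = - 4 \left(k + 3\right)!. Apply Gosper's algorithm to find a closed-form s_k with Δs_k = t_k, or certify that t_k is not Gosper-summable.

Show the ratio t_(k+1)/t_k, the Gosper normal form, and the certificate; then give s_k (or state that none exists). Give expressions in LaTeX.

none (Gosper's algorithm certifies no s_k)

t_(k+1)/t_k = k + 4.
Gosper form: A/B · C(k+1)/C(k) with A=k + 4, B=1, C=1.
Need (k + 4)·f(k+1) − (1)·f(k) = 1.
Bound: deg f ≤ -1.
d = -1 < 0 ⇒ no nonzero polynomial f; not summable.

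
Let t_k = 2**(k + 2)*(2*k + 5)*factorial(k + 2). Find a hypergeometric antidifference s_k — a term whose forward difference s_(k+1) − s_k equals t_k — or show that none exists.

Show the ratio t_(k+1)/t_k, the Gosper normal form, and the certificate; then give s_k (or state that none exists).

s_k = 2**(k + 2)*factorial(k + 2)

The ratio is 2*(k + 3)*(2*k + 7)/(2*k + 5).
A = 2*k + 6, B = 1, C = k + 5/2.
Solve (2*k + 6)·f(k+1) − (1)·f(k) = k + 5/2.
deg f ≤ 0 (via 1,0,1).
Solving with deg f ≤ 0: f(k) = 1/2.
Get s_k = R·t_k = 2**(k + 2)*factorial(k + 2) with R(k) = B(k−1)f(k)/C(k) = 1/(2*k + 5).
Δs = 2**(k + 2)*(2*k + 5)*factorial(k + 2), as required.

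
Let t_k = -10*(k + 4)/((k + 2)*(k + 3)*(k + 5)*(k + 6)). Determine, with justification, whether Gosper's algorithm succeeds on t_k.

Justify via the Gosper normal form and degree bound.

Step 1: r(k) = (k + 2)*(k + 5)**2/((k + 4)**2*(k + 7)).
Take A(k)=k + 2, B(k)=k + 7, C(k)=k**2 + 8*k + 16.
Set up (k + 2)·f(k+1) − (k + 6)·f(k) − (k**2 + 8*k + 16) = 0.
Bound: deg f ≤ 4.
Coefficient equations give f(k) = k*(k + 3)*(k + 4)*(k + 7)/20.
Certificate R = B(k−1)f/C = k*(k + 3)*(k + 6)*(k + 7)/(20*(k + 4)) gives s_k = k*(-k - 7)/(2*(k**2 + 7*k + 10)).
Verify: 10*(-k - 4)/(k**4 + 16*k**3 + 91*k**2 + 216*k + 180) matches t_k.

Yes. s_k = k*(-k - 7)/(2*(k**2 + 7*k + 10)).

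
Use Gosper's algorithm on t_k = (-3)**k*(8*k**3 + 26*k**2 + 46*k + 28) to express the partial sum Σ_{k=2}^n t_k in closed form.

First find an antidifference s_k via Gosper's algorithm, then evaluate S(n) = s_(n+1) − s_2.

t_(k+1)/t_k = 3*(-4*k**3 - 25*k**2 - 61*k - 54)/(4*k**3 + 13*k**2 + 23*k + 14).
Take A(k)=-3, B(k)=1, C(k)=k**3 + 13*k**2/4 + 23*k/4 + 7/2.
Need (-3)·f(k+1) − (1)·f(k) = k**3 + 13*k**2/4 + 23*k/4 + 7/2.
From deg A=0, deg B=0, deg C=3: d=3.
Solve for f: f(k) = -(2*k**3 + 2*k**2 + 4*k + 1)/8 (degree 3 ≤ 3).
R(k) = B(k−1)·f(k)/C(k) = -(2*k**3 + 2*k**2 + 4*k + 1)/(2*(k + 1)*(4*k**2 + 9*k + 14)); s_k = R·t_k = (-3)**k*(-2*k**3 - 2*k**2 - 4*k - 1).
Check: Δs_k = (-3)**k*(8*k**3 + 26*k**2 + 46*k + 28). ✓
Σ_(k=2)^n t_k = s_(n+1) − s_(2) = (3*(-3)**n*(2*n**3 + 8*n**2 + 14*n + 9)) − (-297), i.e. 6*(-3)**n*n**3 + 24*(-3)**n*n**2 + 42*(-3)**n*n + 27*(-3)**n + 297.

S(n) = 6*(-3)**n*n**3 + 24*(-3)**n*n**2 + 42*(-3)**n*n + 27*(-3)**n + 297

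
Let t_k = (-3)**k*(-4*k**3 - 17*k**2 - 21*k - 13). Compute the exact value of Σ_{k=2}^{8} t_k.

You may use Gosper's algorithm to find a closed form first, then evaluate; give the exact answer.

t_(k+1)/t_k = 3*(-4*k**3 - 29*k**2 - 67*k - 55)/(4*k**3 + 17*k**2 + 21*k + 13).
So A=-3 and B=1, with C=k**3 + 17*k**2/4 + 21*k/4 + 13/4.
f must satisfy (-3)·f(k+1) − (1)·f(k) = k**3 + 17*k**2/4 + 21*k/4 + 13/4.
deg f ≤ 3 (via 0,0,3).
Coefficient equations give f(k) = -(k**3 + 2*k**2 + 1)/4.
Certificate R = B(k−1)f/C = -(k**3 + 2*k**2 + 1)/(4*k**3 + 17*k**2 + 21*k + 13) gives s_k = (-3)**k*(k**3 + 2*k**2 + 1).
Δs = (-3)**k*(-4*k**3 - 17*k**2 - 21*k - 13), as required.
Σ_(k=2)^(8) t_k = s_(9) − s_(2) = -17557236 − (153) = -17557389.

Σ = -17557389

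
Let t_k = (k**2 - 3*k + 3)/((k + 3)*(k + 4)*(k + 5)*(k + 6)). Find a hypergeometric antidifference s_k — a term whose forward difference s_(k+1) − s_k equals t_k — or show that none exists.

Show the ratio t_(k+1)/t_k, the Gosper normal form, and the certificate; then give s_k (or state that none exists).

The ratio is -(k + 3)*(3*k - (k + 1)**2)/((k + 7)*(k**2 - 3*k + 3)).
Normal form (A,B,C) = (k + 3, k + 7, k**2 - 3*k + 3).
Solve (k + 3)·f(k+1) − (k + 6)·f(k) = k**2 - 3*k + 3.
d = 3 from the (1,1,2) case.
A polynomial solution: f(k) = k*(k**2 - 3*k + 17)/15.
Then R = B(k−1)f/C = k*(k + 6)*(k**2 - 3*k + 17)/(15*(k**2 - 3*k + 3)), so s_k = R(k)·t_k = k*(k**2 - 3*k + 17)/(15*(k + 3)*(k + 4)*(k + 5)).
s_(k+1) − s_k = (k**2 - 3*k + 3)/(k**4 + 18*k**3 + 119*k**2 + 342*k + 360) = t_k.

s_k = k*(k**2 - 3*k + 17)/(15*(k + 3)*(k + 4)*(k + 5))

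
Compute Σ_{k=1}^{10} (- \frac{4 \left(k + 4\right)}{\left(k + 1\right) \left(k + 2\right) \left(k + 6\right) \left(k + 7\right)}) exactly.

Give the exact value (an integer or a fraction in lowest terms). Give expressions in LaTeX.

t_(k+1)/t_k = (k + 1)*(k + 5)*(k + 6)/((k + 3)*(k + 4)*(k + 8)).
A = k + 1, B = k + 8, C = k**4 + 16*k**3 + 95*k**2 + 248*k + 240.
Solve (k + 1)·f(k+1) − (k + 7)·f(k) = k**4 + 16*k**3 + 95*k**2 + 248*k + 240.
Degrees (1,1,4) ⇒ d ≤ 6.
Match coefficients ⇒ f(k) = k*(k + 2)*(k + 3)*(k + 4)*(k + 5)*(k + 7)/12.
R(k) = B(k−1)·f(k)/C(k) = k*(k + 2)*(k + 7)**2/(12*(k + 4)); s_k = R·t_k = k*(-k - 7)/(3*(k**2 + 7*k + 6)).
Verify: 4*(-k - 4)/(k**4 + 16*k**3 + 83*k**2 + 152*k + 84) matches t_k.
Σ_(k=1)^(10) t_k = s_(11) − s_(1) = -11/34 − (-4/21) = -95/714.

Σ = -95/714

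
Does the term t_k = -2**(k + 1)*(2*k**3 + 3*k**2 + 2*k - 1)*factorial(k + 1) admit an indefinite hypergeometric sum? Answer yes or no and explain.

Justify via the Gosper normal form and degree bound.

t_(k+1)/t_k = 2*(2*k**4 + 13*k**3 + 32*k**2 + 34*k + 12)/(2*k**3 + 3*k**2 + 2*k - 1).
Normal form (A,B,C) = (2*k + 4, 1, k**3 + 3*k**2/2 + k - 1/2).
Key eq: (2*k + 4)·f(k+1) = (1)·f(k) + (k**3 + 3*k**2/2 + k - 1/2).
Bound: deg f ≤ 2.
Solving with deg f ≤ 2: f(k) = (k - 1)**2/2.
So s_k = (B(k−1)f/C)·t_k = ((k - 1)**2/(2*k**3 + 3*k**2 + 2*k - 1))·t_k = -2**(k + 1)*(k - 1)**2*factorial(k + 1).
Δs = -2**(k + 1)*(2*k**3 + 3*k**2 + 2*k - 1)*factorial(k + 1), as required.

Yes. s_k = -2**(k + 1)*(k - 1)**2*factorial(k + 1).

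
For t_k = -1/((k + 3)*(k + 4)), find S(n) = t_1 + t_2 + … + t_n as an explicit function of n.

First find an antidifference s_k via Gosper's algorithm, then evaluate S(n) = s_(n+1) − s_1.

S(n) = -n/(4*n + 16)

r(k) = (k + 3)/(k + 5) after simplifying.
Gosper form: A/B · C(k+1)/C(k) with A=k + 3, B=k + 5, C=1.
Key eq: (k + 3)·f(k+1) = (k + 4)·f(k) + (1).
d = 1 from the (1,1,0) case.
Solving with deg f ≤ 1: f(k) = k/3.
Certificate R = B(k−1)f/C = k*(k + 4)/3 gives s_k = -k/(3*k + 9).
Verify: -1/(k**2 + 7*k + 12) matches t_k.
Σ_(k=1)^n t_k = s_(n+1) − s_(1) = ((-n - 1)/(3*(n + 4))) − (-1/12), i.e. -n/(4*n + 16).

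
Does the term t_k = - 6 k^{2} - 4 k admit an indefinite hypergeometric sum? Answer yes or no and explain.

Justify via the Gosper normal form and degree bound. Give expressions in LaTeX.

t_(k+1)/t_k = (3*k**2 + 8*k + 5)/(k*(3*k + 2)).
A = 1, B = 1, C = k**2 + 2*k/3.
f must satisfy (1)·f(k+1) − (1)·f(k) = k**2 + 2*k/3.
deg f ≤ 3 (via 0,0,2).
Coefficient equations give f(k) = k*(k - 1)*(2*k + 1)/6.
Then R = B(k−1)f/C = (k - 1)*(2*k + 1)/(2*(3*k + 2)), so s_k = R(k)·t_k = k*(-2*k**2 + k + 1).
Δs = 2*k*(-3*k - 2), as required.

Yes. s_k = k \left(- 2 k^{2} + k + 1\right).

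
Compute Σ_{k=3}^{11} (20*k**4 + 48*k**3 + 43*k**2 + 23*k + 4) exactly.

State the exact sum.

Ratio r(k) = (20*k**4 + 128*k**3 + 307*k**2 + 333*k + 138)/(20*k**4 + 48*k**3 + 43*k**2 + 23*k + 4).
Gosper form: A/B · C(k+1)/C(k) with A=1, B=1, C=k**4 + 12*k**3/5 + 43*k**2/20 + 23*k/20 + 1/5.
Solve (1)·f(k+1) − (1)·f(k) = k**4 + 12*k**3/5 + 43*k**2/20 + 23*k/20 + 1/5.
d = 5 from the (0,0,4) case.
Coefficient equations give f(k) = k*(4*k**4 + 2*k**3 - 3*k**2 + 2*k - 1)/20.
R(k) = B(k−1)·f(k)/C(k) = k*(4*k**4 + 2*k**3 - 3*k**2 + 2*k - 1)/(20*k**4 + 48*k**3 + 43*k**2 + 23*k + 4); s_k = R·t_k = k*(4*k**4 + 2*k**3 - 3*k**2 + 2*k - 1).
Check: Δs_k = 20*k**4 + 48*k**3 + 43*k**2 + 23*k + 4. ✓
Σ_(k=3)^(11) t_k = s_(12) − s_(3) = 1031892 − (1068) = 1030824.

Σ = 1030824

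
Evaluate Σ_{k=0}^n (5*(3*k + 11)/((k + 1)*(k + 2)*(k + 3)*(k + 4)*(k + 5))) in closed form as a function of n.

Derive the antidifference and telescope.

S(n) = 5*(n**3 + 10*n**2 + 31*n + 22)/(8*(n**3 + 10*n**2 + 31*n + 30))

t_(k+1)/t_k = (k + 1)*(3*k + 14)/((k + 6)*(3*k + 11)).
So A=k + 1 and B=k + 6, with C=k + 11/3.
Solve (k + 1)·f(k+1) − (k + 5)·f(k) = k + 11/3.
From deg A=1, deg B=1, deg C=1: d=4.
Solve for f: f(k) = k*(k + 3)*(k**2 + 7*k + 14)/24 (degree 4 ≤ 4).
Certificate R = B(k−1)f/C = k*(k + 3)*(k + 5)*(k**2 + 7*k + 14)/(8*(3*k + 11)) gives s_k = 5*k*(k**2 + 7*k + 14)/(8*(k**3 + 7*k**2 + 14*k + 8)).
Check: Δs_k = 5*(3*k + 11)/(k**5 + 15*k**4 + 85*k**3 + 225*k**2 + 274*k + 120). ✓
Telescope: S(n) = s_(n+1) − s_(0) = 5*(n**3 + 10*n**2 + 31*n + 22)/(8*(n**3 + 10*n**2 + 31*n + 30)) − (0) = 5*(n**3 + 10*n**2 + 31*n + 22)/(8*(n**3 + 10*n**2 + 31*n + 30)).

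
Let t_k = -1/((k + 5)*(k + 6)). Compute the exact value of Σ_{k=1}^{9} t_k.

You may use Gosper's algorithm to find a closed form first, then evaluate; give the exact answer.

The ratio is (k + 5)/(k + 7).
Factor: A=k + 5; B=k + 7; C=1.
Key eq: (k + 5)·f(k+1) = (k + 6)·f(k) + (1).
deg f ≤ 1 (via 1,1,0).
A polynomial solution: f(k) = k/5.
Certificate R = B(k−1)f/C = k*(k + 6)/5 gives s_k = -k/(5*k + 25).
Δs = -1/(k**2 + 11*k + 30), as required.
Evaluate s at k=10 and k=1: -2/15 and -1/30; difference -1/10.

Σ = -1/10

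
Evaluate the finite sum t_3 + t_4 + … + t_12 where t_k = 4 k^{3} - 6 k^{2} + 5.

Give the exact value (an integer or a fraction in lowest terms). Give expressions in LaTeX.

Σ = 20480

Ratio r(k) = (4*k**3 + 6*k**2 + 3)/(4*k**3 - 6*k**2 + 5).
Take A(k)=1, B(k)=1, C(k)=k**3 - 3*k**2/2 + 5/4.
Solve (1)·f(k+1) − (1)·f(k) = k**3 - 3*k**2/2 + 5/4.
From deg A=0, deg B=0, deg C=3: d=4.
Match coefficients ⇒ f(k) = k*(k**3 - 4*k**2 + 4*k + 4)/4.
Then R = B(k−1)f/C = k*(k**3 - 4*k**2 + 4*k + 4)/(4*k**3 - 6*k**2 + 5), so s_k = R(k)·t_k = k*(k**3 - 4*k**2 + 4*k + 4).
Δs = 4*k**3 - 6*k**2 + 5, as required.
Telescoping: Σ = s_(13) − s_(3) = 20501 − (21) = 20480.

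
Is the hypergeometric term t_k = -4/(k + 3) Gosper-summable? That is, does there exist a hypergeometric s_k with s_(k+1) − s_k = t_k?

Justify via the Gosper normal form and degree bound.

Compute t_(k+1)/t_k: get (k + 3)/(k + 4).
Gosper form: A/B · C(k+1)/C(k) with A=k + 3, B=k + 4, C=1.
Need (k + 3)·f(k+1) − (k + 3)·f(k) = 1.
Degrees (1,1,0) ⇒ d ≤ 0.
Put f(k) = c0: A·f(k+1) − B(k−1)·f(k) − C = -1; need -1 = 0 — inconsistent ⇒ no f, not summable.

No. Not Gosper-summable.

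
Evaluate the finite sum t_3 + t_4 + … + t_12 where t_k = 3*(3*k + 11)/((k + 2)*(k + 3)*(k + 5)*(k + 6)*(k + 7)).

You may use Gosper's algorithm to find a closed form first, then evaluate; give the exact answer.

Compute t_(k+1)/t_k: get (k + 2)*(k + 5)*(3*k + 14)/((k + 4)*(k + 8)*(3*k + 11)).
Gosper form: A/B · C(k+1)/C(k) with A=k + 2, B=k + 8, C=k**2 + 23*k/3 + 44/3.
Solve (k + 2)·f(k+1) − (k + 7)·f(k) = k**2 + 23*k/3 + 44/3.
From deg A=1, deg B=1, deg C=2: d=5.
Match coefficients ⇒ f(k) = k*(k + 3)*(k + 4)*(k**2 + 13*k + 52)/180.
Get s_k = R·t_k = k*(k**2 + 13*k + 52)/(20*(k**3 + 13*k**2 + 52*k + 60)) with R(k) = B(k−1)f(k)/C(k) = k*(k + 3)*(k + 7)*(k**2 + 13*k + 52)/(60*(3*k + 11)).
Δs = 3*(3*k + 11)/(k**5 + 23*k**4 + 203*k**3 + 853*k**2 + 1692*k + 1260), as required.
Sum = s_(13) − s_(3); s_(13) = 169/3420, s_(3) = 1/24 ⇒ 53/6840.

Σ = 53/6840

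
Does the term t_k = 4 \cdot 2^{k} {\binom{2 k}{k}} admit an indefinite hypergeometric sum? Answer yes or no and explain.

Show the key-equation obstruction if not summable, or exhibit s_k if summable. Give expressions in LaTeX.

No — negative degree bound, so no certificate f.

Ratio r(k) = 4*(2*k + 1)/(k + 1).
So A=8*k + 4 and B=k + 1, with C=1.
Key eq: (8*k + 4)·f(k+1) = (k)·f(k) + (1).
d = -1 from the (1,1,0) case.
deg f ≤ -1 is impossible — no certificate.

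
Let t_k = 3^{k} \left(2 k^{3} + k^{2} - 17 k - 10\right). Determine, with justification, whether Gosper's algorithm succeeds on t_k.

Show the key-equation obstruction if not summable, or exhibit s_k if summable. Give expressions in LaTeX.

r(k) = 3*(2*k**3 + 7*k**2 - 9*k - 24)/(2*k**3 + k**2 - 17*k - 10) after simplifying.
A = 3, B = 1, C = k**3 + k**2/2 - 17*k/2 - 5.
Need (3)·f(k+1) − (1)·f(k) = k**3 + k**2/2 - 17*k/2 - 5.
deg f ≤ 3 (via 0,0,3).
Coefficient equations give f(k) = (k**3 - 4*k**2 - k + 1)/2.
R(k) = B(k−1)·f(k)/C(k) = (k**3 - 4*k**2 - k + 1)/(2*k**3 + k**2 - 17*k - 10); s_k = R·t_k = 3**k*(k**3 - 4*k**2 - k + 1).
Δs = 3**k*(2*k**3 + k**2 - 17*k - 10), as required.

Yes. s_k = 3^{k} \left(k^{3} - 4 k^{2} - k + 1\right).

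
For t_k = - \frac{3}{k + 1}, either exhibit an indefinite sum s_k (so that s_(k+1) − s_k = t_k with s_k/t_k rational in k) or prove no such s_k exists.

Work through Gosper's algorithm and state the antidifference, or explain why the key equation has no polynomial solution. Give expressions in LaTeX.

t_(k+1)/t_k = (k + 1)/(k + 2).
Normal form (A,B,C) = (k + 1, k + 2, 1).
f must satisfy (k + 1)·f(k+1) − (k + 1)·f(k) = 1.
deg f ≤ 0 (via 1,1,0).
Generic f = c0 gives residual -1; -1 = 0 cannot hold, so t_k is not Gosper-summable.

no hypergeometric antidifference exists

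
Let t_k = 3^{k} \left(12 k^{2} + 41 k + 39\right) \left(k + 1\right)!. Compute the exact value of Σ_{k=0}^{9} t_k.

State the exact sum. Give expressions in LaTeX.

Σ = 101353026297597

Step 1: r(k) = 3*(12*k**3 + 89*k**2 + 222*k + 184)/(12*k**2 + 41*k + 39).
So A=3*k + 6 and B=1, with C=k**2 + 41*k/12 + 13/4.
Need (3*k + 6)·f(k+1) − (1)·f(k) = k**2 + 41*k/12 + 13/4.
deg f ≤ 1 (via 1,0,2).
A polynomial solution: f(k) = (4*k + 3)/12.
R(k) = B(k−1)·f(k)/C(k) = (4*k + 3)/(12*k**2 + 41*k + 39); s_k = R·t_k = 3**k*(4*k + 3)*factorial(k + 1).
Check: Δs_k = 3**k*(12*k**2 + 41*k + 39)*factorial(k + 1). ✓
Σ_(k=0)^(9) t_k = s_(10) − s_(0) = 101353026297600 − (3) = 101353026297597.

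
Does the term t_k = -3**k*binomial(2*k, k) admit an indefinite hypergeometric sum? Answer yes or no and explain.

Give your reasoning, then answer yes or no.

r(k) = 6*(2*k + 1)/(k + 1) after simplifying.
A = 12*k + 6, B = k + 1, C = 1.
Set up (12*k + 6)·f(k+1) − (k)·f(k) − (1) = 0.
Degrees (1,1,0) ⇒ d ≤ -1.
d = -1 < 0 ⇒ no nonzero polynomial f; not summable.

No; the degree bound rules out any f.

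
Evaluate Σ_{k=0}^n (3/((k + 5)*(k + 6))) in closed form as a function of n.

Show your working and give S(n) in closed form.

S(n) = 3*(n + 1)/(5*(n + 6))

t_(k+1)/t_k = (k + 5)/(k + 7).
A = k + 5, B = k + 7, C = 1.
Key eq: (k + 5)·f(k+1) = (k + 6)·f(k) + (1).
deg f ≤ 1 (via 1,1,0).
Coefficient equations give f(k) = k/5.
Certificate R = B(k−1)f/C = k*(k + 6)/5 gives s_k = 3*k/(5*(k + 5)).
Δs = 3/(k**2 + 11*k + 30), as required.
Telescope: S(n) = s_(n+1) − s_(0) = 3*(n + 1)/(5*(n + 6)) − (0) = 3*(n + 1)/(5*(n + 6)).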